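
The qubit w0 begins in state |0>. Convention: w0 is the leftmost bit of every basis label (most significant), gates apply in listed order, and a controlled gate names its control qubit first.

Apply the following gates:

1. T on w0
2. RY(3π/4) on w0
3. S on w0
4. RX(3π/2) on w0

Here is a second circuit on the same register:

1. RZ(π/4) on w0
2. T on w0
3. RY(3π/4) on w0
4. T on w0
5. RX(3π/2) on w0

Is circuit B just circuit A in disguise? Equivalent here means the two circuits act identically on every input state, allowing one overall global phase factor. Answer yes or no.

No — the two circuits implement different unitaries, even allowing a global phase.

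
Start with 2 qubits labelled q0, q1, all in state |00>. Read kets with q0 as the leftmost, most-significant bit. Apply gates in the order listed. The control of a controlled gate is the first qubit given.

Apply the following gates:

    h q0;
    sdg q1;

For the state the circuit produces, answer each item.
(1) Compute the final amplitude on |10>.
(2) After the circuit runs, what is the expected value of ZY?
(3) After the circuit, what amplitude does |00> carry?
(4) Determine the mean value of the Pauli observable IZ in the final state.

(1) |10> carries amplitude sqrt(2)/2 in the final state.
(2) The expectation value of ZY is 0.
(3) The final state's coefficient on |00> equals sqrt(2)/2.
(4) The observable IZ averages to 1.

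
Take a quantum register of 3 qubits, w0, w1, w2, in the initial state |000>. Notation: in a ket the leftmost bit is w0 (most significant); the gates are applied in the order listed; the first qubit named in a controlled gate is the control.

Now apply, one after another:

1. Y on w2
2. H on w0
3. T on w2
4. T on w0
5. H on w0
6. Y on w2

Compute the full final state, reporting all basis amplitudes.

The resulting statevector has amplitude exp(I*pi/4)/2 + I/2 on |000>, -I/2 + exp(I*pi/4)/2 on |100>, and 0 on every other basis state.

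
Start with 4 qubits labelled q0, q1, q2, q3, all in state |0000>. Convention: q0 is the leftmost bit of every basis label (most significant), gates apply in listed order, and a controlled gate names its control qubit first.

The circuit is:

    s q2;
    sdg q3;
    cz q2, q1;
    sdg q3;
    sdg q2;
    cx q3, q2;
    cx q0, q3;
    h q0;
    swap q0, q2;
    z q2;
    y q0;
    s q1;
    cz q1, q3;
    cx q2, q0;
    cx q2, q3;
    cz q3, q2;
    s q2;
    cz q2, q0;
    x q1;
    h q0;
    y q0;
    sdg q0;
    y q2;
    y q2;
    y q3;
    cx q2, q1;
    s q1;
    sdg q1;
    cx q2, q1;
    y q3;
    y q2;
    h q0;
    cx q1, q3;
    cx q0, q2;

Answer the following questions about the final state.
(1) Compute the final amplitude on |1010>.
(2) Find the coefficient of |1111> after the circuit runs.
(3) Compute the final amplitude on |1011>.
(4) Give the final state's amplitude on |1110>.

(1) The final state's coefficient on |1010> equals 0.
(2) |1111> carries amplitude 0 in the final state.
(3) The amplitude on |1011> is 0.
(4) |1110> carries amplitude sqrt(2)*(1 - I)/4 in the final state.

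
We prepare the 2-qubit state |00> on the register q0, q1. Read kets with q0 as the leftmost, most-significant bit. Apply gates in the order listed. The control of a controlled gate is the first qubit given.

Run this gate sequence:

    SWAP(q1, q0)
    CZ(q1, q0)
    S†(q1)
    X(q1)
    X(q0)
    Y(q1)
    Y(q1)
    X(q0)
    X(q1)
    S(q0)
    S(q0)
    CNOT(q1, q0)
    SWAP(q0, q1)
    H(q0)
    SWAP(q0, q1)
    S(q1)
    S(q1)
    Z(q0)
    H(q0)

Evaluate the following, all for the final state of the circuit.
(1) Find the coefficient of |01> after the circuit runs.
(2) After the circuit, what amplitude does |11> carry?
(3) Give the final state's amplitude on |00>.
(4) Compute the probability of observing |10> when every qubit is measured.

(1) |01> carries amplitude -1/2 in the final state. Key observation: steps 4-9 multiply out to the identity, so the circuit reduces to the remaining gates.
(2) The amplitude on |11> is -1/2.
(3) The final state's coefficient on |00> equals 1/2.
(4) Outcome |10> occurs with probability 1/4.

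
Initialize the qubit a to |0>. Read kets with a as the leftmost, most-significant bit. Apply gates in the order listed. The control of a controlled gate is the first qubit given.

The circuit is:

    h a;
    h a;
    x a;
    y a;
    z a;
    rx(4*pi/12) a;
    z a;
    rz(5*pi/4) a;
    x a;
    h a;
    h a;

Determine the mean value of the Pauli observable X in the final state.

In the final state, X has expectation sqrt(6)/4.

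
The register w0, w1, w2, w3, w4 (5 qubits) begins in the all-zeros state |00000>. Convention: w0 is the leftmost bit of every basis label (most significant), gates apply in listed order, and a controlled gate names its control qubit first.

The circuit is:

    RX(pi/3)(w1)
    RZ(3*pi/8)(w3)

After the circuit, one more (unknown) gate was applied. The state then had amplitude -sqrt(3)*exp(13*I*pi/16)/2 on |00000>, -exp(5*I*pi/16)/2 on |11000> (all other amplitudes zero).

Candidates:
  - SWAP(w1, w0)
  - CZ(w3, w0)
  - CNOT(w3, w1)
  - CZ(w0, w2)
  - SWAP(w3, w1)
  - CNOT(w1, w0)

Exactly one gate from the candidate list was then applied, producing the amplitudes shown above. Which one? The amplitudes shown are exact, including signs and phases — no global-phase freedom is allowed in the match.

The applied gate was CNOT(w1, w0).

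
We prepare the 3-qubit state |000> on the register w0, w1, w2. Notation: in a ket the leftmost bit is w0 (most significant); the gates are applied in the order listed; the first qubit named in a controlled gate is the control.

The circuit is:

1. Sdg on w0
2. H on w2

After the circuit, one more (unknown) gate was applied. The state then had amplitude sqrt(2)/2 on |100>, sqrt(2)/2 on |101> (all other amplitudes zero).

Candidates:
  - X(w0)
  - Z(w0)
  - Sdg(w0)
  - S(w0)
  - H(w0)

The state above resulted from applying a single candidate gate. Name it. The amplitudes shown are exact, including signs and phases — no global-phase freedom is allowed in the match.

The unique candidate consistent with the amplitudes is X(w0).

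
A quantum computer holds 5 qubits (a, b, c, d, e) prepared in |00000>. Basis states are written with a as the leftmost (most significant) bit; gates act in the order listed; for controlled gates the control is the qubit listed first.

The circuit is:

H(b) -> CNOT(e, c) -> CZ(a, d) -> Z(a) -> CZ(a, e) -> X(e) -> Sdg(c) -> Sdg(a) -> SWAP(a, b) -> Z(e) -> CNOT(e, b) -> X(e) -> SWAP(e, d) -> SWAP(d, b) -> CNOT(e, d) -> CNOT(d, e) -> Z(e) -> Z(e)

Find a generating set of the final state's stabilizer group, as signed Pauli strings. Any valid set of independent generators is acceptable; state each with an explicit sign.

The stabilizer group can be generated by +XIIII, +IZIII, +IIZII, -IIIZI, -IIIIZ, among other valid generating sets.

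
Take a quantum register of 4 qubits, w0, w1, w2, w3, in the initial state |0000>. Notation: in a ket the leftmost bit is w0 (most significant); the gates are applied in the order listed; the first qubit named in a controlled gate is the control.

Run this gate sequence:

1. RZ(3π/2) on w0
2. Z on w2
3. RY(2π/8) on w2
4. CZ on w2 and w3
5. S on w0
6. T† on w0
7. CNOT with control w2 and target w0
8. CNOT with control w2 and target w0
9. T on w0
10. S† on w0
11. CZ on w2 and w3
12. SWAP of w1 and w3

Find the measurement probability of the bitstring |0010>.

Outcome |0010> occurs with probability 1/2 - sqrt(2)/4. Key observation: steps 4-11 multiply out to the identity, so the circuit reduces to the remaining gates.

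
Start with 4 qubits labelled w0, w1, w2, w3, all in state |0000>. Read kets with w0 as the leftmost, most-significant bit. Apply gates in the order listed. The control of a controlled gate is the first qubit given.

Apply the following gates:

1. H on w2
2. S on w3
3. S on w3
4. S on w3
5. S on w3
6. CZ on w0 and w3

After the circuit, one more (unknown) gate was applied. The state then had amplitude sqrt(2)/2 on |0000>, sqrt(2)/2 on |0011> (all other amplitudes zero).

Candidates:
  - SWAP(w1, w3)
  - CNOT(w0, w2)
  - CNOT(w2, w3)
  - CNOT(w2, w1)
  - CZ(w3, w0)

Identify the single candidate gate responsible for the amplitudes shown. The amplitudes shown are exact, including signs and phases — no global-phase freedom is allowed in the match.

It was CNOT(w2, w3) that produced the state shown. Key observation: the block from step 2 through step 5 cancels to the identity and can be dropped.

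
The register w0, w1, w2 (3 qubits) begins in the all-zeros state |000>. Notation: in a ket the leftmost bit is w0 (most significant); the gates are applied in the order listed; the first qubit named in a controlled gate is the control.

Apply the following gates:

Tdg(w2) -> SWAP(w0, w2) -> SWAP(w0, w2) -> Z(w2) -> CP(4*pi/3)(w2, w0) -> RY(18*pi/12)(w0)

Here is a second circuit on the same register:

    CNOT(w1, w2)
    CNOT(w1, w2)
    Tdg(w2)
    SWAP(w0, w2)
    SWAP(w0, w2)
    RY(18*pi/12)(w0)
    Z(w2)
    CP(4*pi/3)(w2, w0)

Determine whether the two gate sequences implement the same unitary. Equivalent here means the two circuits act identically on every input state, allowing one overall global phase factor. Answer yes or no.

No — the two circuits implement different unitaries, even allowing a global phase.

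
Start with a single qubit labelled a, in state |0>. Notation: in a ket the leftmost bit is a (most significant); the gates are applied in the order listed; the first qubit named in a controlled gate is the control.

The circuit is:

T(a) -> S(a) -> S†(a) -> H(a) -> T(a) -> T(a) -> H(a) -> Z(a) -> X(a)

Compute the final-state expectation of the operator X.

The expectation value of X is 0. Key observation: steps 2-3 multiply out to the identity, so the circuit reduces to the remaining gates.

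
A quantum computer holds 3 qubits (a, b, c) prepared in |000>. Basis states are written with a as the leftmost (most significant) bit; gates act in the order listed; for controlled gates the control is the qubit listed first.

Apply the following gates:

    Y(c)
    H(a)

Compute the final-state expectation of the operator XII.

The observable XII averages to 1.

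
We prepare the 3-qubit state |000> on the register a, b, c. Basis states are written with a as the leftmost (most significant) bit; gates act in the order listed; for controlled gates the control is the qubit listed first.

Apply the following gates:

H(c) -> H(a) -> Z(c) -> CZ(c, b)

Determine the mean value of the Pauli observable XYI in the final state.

The observable XYI averages to 0.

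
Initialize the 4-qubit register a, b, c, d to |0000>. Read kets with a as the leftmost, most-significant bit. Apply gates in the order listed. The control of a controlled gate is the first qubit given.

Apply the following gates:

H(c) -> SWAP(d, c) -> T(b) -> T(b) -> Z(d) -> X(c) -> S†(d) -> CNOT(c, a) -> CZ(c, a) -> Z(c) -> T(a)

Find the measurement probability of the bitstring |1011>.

Outcome |1011> occurs with probability 1/2.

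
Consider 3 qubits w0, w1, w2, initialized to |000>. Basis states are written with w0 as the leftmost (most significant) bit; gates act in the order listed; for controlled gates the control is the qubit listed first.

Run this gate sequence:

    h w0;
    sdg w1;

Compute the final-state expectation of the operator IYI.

The expectation value of IYI is 0.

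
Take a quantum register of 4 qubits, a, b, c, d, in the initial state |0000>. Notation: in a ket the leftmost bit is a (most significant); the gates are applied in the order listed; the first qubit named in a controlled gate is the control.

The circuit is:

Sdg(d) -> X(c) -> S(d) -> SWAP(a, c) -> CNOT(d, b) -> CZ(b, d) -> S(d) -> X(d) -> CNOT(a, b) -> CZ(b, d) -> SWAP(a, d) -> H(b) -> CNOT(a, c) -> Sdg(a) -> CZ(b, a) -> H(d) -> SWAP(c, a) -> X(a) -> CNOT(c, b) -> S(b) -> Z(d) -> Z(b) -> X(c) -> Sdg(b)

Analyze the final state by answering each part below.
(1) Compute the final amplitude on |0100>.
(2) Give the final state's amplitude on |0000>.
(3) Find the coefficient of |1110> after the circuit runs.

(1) The final state's coefficient on |0100> equals -I/2.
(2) |0000> carries amplitude I/2 in the final state.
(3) The amplitude on |1110> is 0.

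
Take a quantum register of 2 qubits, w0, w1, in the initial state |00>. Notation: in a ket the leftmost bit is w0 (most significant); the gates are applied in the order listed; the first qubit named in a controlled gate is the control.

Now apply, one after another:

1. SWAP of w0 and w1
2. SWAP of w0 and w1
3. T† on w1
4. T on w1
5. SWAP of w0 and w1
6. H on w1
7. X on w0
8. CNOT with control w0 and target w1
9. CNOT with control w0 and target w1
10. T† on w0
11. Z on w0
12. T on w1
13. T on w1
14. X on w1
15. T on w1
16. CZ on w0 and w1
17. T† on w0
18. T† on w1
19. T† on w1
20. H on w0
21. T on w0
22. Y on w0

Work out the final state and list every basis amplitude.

The resulting statevector has amplitude -exp(3*I*pi/4)/2 on |00>, 1/2 on |01>, -I/2 on |10>, -exp(3*I*pi/4)/2 on |11>. Key observation: steps 2-5 multiply out to the identity, so the circuit reduces to the remaining gates.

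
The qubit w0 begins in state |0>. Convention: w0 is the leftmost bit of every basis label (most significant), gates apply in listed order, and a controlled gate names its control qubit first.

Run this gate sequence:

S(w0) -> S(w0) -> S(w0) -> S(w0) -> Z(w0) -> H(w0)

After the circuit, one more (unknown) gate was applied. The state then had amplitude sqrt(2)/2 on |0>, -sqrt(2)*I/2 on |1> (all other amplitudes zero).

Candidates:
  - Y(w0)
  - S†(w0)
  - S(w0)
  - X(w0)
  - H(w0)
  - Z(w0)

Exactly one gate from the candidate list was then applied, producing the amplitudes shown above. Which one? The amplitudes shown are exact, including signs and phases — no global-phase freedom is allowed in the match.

The unique candidate consistent with the amplitudes is S†(w0). Key observation: gates 1-4 undo each other exactly, leaving only the rest of the circuit to track.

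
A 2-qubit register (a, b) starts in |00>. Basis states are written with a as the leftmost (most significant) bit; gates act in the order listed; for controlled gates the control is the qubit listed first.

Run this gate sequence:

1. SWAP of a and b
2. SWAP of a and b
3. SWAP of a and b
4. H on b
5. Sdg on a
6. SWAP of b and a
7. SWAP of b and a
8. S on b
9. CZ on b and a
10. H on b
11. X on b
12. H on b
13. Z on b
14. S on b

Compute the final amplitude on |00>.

|00> carries amplitude sqrt(2)/2 in the final state. Key observation: steps 10-13 multiply out to the identity, so the circuit reduces to the remaining gates.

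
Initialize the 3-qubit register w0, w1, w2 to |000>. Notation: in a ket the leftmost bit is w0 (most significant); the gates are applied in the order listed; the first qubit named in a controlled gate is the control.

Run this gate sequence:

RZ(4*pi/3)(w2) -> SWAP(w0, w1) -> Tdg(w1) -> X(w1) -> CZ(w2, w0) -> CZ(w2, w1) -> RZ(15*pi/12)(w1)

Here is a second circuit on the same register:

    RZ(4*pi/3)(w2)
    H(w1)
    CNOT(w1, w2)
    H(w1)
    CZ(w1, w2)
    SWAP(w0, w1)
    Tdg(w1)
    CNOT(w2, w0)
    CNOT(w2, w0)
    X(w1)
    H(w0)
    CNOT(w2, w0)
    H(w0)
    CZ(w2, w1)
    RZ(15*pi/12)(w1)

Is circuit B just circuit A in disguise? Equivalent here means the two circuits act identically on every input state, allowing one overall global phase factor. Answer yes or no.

No, they are not equivalent — no single phase factor reconciles the two unitaries.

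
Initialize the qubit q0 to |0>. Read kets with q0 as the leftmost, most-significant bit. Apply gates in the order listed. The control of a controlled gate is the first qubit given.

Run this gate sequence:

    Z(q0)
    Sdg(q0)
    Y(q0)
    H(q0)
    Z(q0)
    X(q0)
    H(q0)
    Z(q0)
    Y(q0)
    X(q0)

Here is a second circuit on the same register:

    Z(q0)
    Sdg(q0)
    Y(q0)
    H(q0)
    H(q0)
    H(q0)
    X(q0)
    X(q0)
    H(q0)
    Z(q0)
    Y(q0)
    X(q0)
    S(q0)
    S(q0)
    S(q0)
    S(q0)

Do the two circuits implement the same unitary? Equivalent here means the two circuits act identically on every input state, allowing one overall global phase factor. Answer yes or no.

No — the two circuits implement different unitaries, even allowing a global phase.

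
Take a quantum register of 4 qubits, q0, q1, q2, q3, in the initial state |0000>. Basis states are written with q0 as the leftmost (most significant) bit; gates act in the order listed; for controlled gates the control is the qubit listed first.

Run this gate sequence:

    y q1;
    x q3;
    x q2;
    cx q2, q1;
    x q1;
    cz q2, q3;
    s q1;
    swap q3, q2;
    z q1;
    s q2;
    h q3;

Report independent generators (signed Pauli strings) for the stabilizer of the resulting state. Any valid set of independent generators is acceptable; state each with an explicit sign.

One valid set of independent stabilizer generators is -IIIX, +ZIII, -IZII, -IIZI (any independent generating set of the same group is equally correct).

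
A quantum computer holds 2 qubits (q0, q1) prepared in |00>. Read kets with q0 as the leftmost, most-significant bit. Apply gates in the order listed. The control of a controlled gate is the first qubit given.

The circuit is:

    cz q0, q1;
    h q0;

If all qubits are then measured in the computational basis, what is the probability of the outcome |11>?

Outcome |11> occurs with probability 0.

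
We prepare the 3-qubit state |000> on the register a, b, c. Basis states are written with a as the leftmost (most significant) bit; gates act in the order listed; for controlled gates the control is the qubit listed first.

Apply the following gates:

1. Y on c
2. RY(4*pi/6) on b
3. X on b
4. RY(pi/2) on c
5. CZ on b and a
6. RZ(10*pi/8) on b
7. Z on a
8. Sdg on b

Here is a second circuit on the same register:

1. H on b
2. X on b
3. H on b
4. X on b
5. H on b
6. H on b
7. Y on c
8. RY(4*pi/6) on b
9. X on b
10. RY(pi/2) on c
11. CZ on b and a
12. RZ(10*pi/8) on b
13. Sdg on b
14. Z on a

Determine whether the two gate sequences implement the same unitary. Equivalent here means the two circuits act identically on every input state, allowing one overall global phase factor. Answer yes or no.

No: there is an input state on which the two circuits produce genuinely different outputs (not merely differing by a phase).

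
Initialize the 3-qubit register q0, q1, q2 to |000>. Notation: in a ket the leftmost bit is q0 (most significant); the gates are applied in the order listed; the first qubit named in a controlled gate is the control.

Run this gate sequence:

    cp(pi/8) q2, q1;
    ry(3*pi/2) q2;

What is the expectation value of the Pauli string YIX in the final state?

The expectation value of YIX is 0.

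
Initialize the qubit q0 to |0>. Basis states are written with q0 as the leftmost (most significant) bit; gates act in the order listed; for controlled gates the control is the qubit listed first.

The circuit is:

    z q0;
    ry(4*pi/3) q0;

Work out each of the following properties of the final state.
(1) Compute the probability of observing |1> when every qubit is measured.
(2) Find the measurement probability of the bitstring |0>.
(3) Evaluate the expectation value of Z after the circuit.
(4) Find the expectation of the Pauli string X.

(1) The probability of measuring |1> is 3/4.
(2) The probability of measuring |0> is 1/4.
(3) The expectation value of Z is -1/2.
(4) In the final state, X has expectation -sqrt(3)/2.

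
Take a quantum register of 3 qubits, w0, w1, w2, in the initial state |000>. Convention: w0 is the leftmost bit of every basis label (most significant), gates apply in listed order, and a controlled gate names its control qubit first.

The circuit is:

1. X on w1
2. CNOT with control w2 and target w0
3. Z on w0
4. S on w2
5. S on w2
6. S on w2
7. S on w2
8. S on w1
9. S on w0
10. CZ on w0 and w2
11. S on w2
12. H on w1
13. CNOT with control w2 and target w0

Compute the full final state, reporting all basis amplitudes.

After the circuit, the state carries amplitude sqrt(2)*I/2 on |000>, -sqrt(2)*I/2 on |010>, and 0 on every other basis state. Key observation: steps 4-7 multiply out to the identity, so the circuit reduces to the remaining gates.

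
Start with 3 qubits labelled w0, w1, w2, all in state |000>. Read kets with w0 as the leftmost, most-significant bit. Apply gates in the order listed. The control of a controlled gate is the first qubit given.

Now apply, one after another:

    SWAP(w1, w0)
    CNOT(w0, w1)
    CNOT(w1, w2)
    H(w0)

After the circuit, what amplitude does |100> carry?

The amplitude on |100> is sqrt(2)/2.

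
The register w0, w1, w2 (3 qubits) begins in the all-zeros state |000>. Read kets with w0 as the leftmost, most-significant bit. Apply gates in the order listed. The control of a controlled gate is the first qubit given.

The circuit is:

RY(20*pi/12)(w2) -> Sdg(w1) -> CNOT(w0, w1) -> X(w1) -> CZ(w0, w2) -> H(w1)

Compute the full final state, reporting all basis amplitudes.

After the circuit, the state carries amplitude -sqrt(6)/4 on |000>, sqrt(2)/4 on |001>, sqrt(6)/4 on |010>, -sqrt(2)/4 on |011>, 0 on |100>, 0 on |101>, 0 on |110>, 0 on |111>.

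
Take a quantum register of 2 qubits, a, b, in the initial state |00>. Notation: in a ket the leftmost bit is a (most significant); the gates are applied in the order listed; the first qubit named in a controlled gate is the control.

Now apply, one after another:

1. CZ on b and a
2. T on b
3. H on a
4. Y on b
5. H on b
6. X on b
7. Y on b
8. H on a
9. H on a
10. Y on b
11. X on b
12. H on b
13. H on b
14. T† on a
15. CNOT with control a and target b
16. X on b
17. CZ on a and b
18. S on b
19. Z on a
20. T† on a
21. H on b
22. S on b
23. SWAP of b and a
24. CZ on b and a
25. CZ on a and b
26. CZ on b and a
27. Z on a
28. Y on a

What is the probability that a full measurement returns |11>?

Outcome |11> occurs with probability 1/4. Key observation: the block from step 5 through step 12 cancels to the identity and can be dropped.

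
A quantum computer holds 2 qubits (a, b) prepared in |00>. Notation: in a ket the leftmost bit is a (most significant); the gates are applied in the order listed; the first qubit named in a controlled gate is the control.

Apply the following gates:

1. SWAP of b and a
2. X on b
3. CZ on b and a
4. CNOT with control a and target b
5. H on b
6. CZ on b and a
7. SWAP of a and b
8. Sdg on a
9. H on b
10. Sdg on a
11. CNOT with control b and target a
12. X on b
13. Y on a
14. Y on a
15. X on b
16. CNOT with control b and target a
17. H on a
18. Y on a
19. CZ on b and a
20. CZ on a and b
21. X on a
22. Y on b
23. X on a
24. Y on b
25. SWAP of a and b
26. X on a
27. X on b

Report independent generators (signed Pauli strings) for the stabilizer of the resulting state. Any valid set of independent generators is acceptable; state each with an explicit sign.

The stabilizer group can be generated by +XI, +IZ, among other valid generating sets. Key observation: steps 11-16 multiply out to the identity, so the circuit reduces to the remaining gates.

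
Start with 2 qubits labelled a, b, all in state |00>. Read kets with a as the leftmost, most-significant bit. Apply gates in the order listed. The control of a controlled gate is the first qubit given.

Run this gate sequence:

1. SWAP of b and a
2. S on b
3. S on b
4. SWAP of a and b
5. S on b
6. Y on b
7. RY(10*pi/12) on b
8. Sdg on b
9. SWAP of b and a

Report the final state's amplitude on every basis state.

After the circuit, the state carries amplitude I*(-sqrt(6) - sqrt(2))/4 on |00>, 0 on |01>, -sqrt(2)/4 + sqrt(6)/4 on |10>, 0 on |11>.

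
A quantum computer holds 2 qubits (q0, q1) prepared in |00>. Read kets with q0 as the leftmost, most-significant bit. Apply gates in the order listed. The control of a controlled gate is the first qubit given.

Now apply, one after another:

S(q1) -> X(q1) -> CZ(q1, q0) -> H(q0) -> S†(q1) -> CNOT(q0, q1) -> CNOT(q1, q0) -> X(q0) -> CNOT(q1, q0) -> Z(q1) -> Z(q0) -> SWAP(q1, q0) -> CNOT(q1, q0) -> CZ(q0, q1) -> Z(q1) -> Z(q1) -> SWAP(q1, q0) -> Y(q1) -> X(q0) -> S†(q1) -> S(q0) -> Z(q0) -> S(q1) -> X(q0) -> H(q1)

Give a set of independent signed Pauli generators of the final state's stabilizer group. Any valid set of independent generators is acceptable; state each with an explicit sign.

One valid set of independent stabilizer generators is +YI, -IX (any independent generating set of the same group is equally correct).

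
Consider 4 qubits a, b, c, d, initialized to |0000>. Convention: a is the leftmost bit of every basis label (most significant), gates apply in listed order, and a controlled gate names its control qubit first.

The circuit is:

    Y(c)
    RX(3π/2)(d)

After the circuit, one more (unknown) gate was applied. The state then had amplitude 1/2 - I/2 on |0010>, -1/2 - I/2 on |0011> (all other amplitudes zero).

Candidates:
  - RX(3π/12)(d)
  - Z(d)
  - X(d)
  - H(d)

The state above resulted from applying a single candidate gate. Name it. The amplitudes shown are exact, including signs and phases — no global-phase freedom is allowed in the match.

It was H(d) that produced the state shown.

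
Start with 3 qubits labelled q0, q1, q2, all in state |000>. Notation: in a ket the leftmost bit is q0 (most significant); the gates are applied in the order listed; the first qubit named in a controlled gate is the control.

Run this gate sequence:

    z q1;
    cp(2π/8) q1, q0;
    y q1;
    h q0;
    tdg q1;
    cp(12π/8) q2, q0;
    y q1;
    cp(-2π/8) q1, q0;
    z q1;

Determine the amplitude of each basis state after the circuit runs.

After the circuit, the state carries amplitude -sqrt(2)*exp(3*I*pi/4)/2 on |000>, -sqrt(2)*exp(3*I*pi/4)/2 on |100>, and 0 on every other basis state.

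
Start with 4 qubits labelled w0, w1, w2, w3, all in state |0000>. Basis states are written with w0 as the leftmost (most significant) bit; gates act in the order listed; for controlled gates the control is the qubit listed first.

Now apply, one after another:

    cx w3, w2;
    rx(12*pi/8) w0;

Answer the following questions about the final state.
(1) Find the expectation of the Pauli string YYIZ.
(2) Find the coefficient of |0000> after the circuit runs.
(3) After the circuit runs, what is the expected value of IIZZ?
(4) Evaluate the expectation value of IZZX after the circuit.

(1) The observable YYIZ averages to 0.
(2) |0000> carries amplitude -sqrt(2)/2 in the final state.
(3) The observable IIZZ averages to 1.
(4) The observable IZZX averages to 0.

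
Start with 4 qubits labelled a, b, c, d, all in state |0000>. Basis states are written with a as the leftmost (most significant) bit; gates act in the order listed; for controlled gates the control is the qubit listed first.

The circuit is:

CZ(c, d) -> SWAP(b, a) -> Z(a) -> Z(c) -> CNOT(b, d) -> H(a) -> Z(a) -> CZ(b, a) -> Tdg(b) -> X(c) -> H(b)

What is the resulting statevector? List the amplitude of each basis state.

After the circuit, the state carries amplitude 1/2 on |0010>, 1/2 on |0110>, -1/2 on |1010>, -1/2 on |1110>, and 0 on every other basis state.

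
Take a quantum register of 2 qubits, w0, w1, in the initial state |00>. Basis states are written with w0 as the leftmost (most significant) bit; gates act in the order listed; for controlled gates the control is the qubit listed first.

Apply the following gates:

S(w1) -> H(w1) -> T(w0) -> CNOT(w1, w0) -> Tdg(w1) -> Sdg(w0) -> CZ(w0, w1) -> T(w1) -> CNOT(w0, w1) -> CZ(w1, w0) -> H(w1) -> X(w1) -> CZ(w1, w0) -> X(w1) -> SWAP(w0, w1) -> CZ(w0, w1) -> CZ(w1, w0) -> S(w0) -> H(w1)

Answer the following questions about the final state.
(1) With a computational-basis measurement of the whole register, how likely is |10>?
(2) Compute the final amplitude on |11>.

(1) A full measurement returns |10> with probability 1/4.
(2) |11> carries amplitude sqrt(2)*(1 + I)/4 in the final state.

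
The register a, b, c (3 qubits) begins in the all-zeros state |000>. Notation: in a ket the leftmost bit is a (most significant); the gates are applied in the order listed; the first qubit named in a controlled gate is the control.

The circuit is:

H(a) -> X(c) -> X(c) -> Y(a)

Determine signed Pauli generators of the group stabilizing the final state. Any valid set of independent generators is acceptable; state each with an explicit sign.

One valid set of independent stabilizer generators is -XII, +IZI, +IIZ (any independent generating set of the same group is equally correct).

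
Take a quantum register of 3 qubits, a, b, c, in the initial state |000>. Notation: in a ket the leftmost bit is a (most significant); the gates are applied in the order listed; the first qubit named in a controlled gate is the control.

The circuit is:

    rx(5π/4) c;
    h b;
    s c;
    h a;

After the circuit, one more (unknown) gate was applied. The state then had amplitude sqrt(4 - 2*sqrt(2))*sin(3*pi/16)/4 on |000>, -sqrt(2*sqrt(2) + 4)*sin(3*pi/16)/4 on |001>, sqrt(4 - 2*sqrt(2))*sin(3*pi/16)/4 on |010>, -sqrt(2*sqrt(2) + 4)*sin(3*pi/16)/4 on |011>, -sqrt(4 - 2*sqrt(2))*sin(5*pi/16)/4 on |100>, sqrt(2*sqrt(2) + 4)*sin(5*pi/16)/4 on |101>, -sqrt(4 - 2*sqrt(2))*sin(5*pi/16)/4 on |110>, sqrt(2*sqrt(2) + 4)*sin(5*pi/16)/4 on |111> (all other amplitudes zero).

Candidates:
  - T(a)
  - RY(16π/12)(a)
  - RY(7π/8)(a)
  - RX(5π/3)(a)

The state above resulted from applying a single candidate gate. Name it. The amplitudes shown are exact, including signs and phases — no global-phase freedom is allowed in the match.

It was RY(7π/8)(a) that produced the state shown.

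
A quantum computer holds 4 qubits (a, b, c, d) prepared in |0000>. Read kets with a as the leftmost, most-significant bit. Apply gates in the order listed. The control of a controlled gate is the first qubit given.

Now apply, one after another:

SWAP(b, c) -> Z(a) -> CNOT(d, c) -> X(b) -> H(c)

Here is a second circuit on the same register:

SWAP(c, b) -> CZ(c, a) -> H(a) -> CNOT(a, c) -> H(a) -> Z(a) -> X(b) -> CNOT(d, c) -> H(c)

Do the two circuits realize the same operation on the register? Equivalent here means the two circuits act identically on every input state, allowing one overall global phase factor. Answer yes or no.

No: there is an input state on which the two circuits produce genuinely different outputs (not merely differing by a phase).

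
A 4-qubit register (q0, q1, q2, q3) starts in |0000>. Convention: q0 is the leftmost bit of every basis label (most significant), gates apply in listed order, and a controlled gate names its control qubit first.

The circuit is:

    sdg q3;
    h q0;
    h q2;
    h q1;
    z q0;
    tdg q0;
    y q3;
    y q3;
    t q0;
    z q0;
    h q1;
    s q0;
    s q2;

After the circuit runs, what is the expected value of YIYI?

The observable YIYI averages to 1. Key observation: the block from step 4 through step 11 cancels to the identity and can be dropped.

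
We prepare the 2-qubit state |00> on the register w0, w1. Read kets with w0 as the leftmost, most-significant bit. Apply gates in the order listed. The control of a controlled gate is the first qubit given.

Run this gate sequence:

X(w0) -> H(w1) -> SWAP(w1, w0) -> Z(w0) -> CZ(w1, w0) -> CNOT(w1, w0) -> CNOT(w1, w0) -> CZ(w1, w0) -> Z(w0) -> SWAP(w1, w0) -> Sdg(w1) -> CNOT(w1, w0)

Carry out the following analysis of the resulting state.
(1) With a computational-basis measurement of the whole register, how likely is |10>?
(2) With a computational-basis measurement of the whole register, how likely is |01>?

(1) Outcome |10> occurs with probability 1/2. Key observation: steps 3-10 multiply out to the identity, so the circuit reduces to the remaining gates.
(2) Outcome |01> occurs with probability 1/2.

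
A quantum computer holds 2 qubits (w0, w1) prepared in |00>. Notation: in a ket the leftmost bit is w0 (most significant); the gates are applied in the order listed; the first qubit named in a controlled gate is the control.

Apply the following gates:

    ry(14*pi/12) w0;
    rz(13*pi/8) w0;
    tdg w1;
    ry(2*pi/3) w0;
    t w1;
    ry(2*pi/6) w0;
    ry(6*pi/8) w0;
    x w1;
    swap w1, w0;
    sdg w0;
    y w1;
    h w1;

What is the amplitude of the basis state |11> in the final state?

The amplitude on |11> is sqrt(sqrt(2)/4 + 1/2)*exp(-13*I*pi/16)/4 + sqrt(3)*sqrt(1/2 - sqrt(2)/4)*exp(-13*I*pi/16)/4 + sqrt(1/2 - sqrt(2)/4)*exp(13*I*pi/16)/4 - sqrt(1/2 - sqrt(2)/4)*exp(-13*I*pi/16)/4 + sqrt(3)*sqrt(1/2 - sqrt(2)/4)*exp(13*I*pi/16)/4 + sqrt(sqrt(2)/4 + 1/2)*exp(13*I*pi/16)/4 + sqrt(3)*sqrt(sqrt(2)/4 + 1/2)*exp(13*I*pi/16)/4 - sqrt(3)*sqrt(sqrt(2)/4 + 1/2)*exp(-13*I*pi/16)/4.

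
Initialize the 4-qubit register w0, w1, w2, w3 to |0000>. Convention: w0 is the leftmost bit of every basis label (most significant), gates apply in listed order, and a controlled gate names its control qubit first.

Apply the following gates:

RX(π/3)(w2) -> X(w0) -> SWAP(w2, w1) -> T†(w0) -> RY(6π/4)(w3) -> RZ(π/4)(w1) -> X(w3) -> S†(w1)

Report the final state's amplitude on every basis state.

After the circuit, the state carries amplitude -sqrt(6)*exp(5*I*pi/8)/4 on |1000>, sqrt(6)*exp(5*I*pi/8)/4 on |1001>, sqrt(2)*exp(7*I*pi/8)/4 on |1100>, -sqrt(2)*exp(7*I*pi/8)/4 on |1101>, and 0 on every other basis state.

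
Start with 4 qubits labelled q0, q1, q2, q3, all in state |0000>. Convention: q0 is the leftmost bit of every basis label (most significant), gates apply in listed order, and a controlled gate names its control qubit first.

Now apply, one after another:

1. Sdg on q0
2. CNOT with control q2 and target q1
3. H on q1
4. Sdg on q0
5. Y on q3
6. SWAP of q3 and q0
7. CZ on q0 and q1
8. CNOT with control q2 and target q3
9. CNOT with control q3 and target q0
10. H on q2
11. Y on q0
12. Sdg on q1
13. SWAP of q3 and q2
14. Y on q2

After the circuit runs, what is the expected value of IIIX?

The expectation value of IIIX is 1.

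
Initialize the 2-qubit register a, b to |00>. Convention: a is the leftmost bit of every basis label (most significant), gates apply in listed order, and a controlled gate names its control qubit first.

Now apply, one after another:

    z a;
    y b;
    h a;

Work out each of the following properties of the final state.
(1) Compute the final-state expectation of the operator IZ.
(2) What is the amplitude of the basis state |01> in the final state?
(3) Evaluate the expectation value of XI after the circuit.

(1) The observable IZ averages to -1.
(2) The final state's coefficient on |01> equals sqrt(2)*I/2.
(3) The observable XI averages to 1.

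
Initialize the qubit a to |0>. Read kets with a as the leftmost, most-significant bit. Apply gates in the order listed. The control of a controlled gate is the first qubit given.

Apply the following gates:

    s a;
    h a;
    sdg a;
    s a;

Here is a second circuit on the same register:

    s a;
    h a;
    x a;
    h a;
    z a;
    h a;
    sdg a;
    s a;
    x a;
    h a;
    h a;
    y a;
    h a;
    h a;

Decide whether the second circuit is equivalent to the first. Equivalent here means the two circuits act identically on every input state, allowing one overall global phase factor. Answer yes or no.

No: there is an input state on which the two circuits produce genuinely different outputs (not merely differing by a phase).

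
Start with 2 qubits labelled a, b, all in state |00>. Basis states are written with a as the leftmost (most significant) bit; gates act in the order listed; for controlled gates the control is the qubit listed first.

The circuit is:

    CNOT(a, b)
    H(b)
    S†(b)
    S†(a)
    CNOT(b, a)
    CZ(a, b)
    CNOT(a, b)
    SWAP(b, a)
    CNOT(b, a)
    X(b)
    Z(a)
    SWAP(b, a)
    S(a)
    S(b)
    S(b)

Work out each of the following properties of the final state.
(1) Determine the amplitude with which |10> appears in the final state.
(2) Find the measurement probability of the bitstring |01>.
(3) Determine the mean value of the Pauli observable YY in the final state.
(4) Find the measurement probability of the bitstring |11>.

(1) The amplitude on |10> is sqrt(2)*I/2.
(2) The probability of measuring |01> is 1/2.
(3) The observable YY averages to 1.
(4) The probability of measuring |11> is 0.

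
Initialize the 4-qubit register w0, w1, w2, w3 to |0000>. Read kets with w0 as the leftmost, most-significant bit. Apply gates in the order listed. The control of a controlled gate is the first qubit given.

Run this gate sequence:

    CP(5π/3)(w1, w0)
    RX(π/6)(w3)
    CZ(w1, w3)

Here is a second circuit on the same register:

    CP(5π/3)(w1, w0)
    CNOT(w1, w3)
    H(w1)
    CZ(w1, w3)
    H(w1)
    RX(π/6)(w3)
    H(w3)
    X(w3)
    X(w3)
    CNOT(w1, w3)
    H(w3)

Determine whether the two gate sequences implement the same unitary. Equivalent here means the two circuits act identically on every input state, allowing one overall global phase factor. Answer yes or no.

No, they are not equivalent — no single phase factor reconciles the two unitaries.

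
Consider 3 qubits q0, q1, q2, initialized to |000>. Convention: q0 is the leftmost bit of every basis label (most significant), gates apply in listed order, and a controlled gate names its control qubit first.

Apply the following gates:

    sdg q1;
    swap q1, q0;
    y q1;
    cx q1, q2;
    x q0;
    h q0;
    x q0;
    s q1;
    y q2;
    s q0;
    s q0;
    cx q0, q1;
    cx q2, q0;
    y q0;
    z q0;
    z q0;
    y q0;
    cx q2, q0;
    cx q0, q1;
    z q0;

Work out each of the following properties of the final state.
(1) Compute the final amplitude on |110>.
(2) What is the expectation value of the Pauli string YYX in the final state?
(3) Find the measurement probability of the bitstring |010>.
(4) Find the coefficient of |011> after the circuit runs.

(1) The final state's coefficient on |110> equals sqrt(2)*I/2. Key observation: gates 12-19 undo each other exactly, leaving only the rest of the circuit to track.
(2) The observable YYX averages to 0.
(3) Outcome |010> occurs with probability 1/2.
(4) The amplitude on |011> is 0.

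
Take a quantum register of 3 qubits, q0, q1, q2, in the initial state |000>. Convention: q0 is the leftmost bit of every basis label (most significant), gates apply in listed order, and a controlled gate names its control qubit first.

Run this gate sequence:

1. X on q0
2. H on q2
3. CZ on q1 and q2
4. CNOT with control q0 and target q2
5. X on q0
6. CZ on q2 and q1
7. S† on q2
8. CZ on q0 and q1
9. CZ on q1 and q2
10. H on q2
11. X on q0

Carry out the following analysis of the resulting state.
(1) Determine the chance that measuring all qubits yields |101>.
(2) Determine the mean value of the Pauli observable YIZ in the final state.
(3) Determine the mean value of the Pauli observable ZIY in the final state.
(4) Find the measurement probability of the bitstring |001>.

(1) A full measurement returns |101> with probability 1/2.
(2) The observable YIZ averages to 0.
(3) In the final state, ZIY has expectation -1.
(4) A full measurement returns |001> with probability 0.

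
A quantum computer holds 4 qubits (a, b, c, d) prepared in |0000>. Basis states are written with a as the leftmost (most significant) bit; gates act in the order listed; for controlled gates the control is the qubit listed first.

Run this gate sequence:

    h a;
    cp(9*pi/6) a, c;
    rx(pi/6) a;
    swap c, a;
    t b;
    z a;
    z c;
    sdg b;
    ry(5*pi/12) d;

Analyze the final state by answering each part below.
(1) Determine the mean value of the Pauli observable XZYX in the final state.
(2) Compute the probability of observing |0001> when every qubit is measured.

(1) The expectation value of XZYX is 0.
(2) The probability of measuring |0001> is -sqrt(6)/16 + sqrt(2)/16 + 1/4.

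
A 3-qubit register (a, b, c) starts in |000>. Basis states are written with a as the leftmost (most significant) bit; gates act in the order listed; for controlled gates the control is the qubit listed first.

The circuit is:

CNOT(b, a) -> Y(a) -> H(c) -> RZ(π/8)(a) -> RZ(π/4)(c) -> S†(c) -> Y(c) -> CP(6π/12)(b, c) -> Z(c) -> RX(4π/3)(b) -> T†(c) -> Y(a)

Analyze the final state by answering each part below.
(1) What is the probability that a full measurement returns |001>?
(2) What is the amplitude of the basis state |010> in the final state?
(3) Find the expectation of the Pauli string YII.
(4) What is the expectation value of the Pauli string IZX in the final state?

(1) The probability of measuring |001> is 1/8.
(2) The final state's coefficient on |010> equals sqrt(6)*exp(11*I*pi/16)/4.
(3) In the final state, YII has expectation 0.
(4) The expectation value of IZX is -1/2.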